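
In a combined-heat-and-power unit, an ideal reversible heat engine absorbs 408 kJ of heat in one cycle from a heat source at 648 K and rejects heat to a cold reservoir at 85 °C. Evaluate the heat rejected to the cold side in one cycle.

Q_C ≈ 226 kJ

T_C = 85 °C → 85 + 273.15 = 358.15 K.
The Carnot efficiency is η = 1 − T_C/T_H = 1 − 358.15/648.00 = 0.4473.
For a reversible cycle Q_C/Q_H = T_C/T_H, so Q_C = 408 × 358.15/648.00 = 226 kJ.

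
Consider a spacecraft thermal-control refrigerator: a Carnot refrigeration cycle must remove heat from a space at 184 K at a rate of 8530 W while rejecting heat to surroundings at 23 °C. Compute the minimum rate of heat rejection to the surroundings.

T_H = 23 °C → 23 + 273.15 = 296.15 K.
For a reversible cycle Q_H/Q_C = T_H/T_C, so Q_H = Q_C·T_H/T_C = 8530 × 296.15/184.00 = 13700 W.

Q̇_H ≈ 13700 W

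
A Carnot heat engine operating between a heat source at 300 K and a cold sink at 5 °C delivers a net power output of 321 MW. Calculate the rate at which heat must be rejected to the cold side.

T_C = 5 °C → 5 + 273.15 = 278.15 K.
The Carnot efficiency is η = 1 − T_C/T_H = 1 − 278.15/300.00 = 0.0728.
Since Q_C/Q_H = T_C/T_H and Q_H = W/η, Q_C = W·T_C/(T_H − T_C) = 321 × 278.15/21.85 = 4086 MW.

Q̇_C ≈ 4086 MW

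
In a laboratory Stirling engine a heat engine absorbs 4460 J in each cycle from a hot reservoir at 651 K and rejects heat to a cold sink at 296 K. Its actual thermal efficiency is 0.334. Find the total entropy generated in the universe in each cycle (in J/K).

W = η·Q_H = 0.334 × 4460 = 1490 J, so Q_C = Q_H − W = 2970 J.
Reservoir entropy changes: ΔS_H = −Q_H/T_H = −4460/651.00 = -6.851 J/K and ΔS_C = +Q_C/T_C = 2970/296.00 = 10.03 J/K.
ΔS_univ = −Q_H/T_H + Q_C/T_C = 3.184 J/K (> 0, since η = 0.334 < η_Carnot = 0.545).

ΔS_univ ≈ 3.184 J/K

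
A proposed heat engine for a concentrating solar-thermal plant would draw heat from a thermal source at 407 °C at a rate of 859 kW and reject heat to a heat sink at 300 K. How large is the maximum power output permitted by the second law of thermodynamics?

Ẇ_max ≈ 480 kW

T_H = 407 °C → 407 + 273.15 = 680.15 K.
By the Carnot theorem, η_max = 1 − T_C/T_H = 1 − 300.00/680.15 = 0.5589.
W_max = η_max · Q_H = 0.5589 × 859 = 480 kW.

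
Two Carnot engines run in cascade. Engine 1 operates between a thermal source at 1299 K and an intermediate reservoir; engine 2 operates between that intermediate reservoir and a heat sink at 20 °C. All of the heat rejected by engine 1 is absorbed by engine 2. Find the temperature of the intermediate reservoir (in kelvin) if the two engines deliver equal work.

T_C = 20 °C → 20 + 273.15 = 293.15 K.
For reversible stages Q_m = Q_H·(T_m/T_H). Setting W₁ = Q_H(1 − T_m/T_H) equal to W₂ = Q_m(1 − T_C/T_m) = Q_H·(T_m − T_C)/T_H gives T_H − T_m = T_m − T_C, so T_m = (T_H + T_C)/2 = (1299.00 + 293.15)/2 = 796 K.

T_m ≈ 796 K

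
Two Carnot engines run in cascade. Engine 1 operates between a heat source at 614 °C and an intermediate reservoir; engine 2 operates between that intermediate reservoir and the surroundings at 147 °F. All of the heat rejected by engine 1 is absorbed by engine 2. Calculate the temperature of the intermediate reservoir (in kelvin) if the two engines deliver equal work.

T_m ≈ 612 K

T_H = 614 °C → 614 + 273.15 = 887.15 K.
T_C = 147 °F → (147 − 32) × 5/9 = 63.89 °C = 337.04 K.
For reversible stages Q_m = Q_H·(T_m/T_H). Setting W₁ = Q_H(1 − T_m/T_H) equal to W₂ = Q_m(1 − T_C/T_m) = Q_H·(T_m − T_C)/T_H gives T_H − T_m = T_m − T_C, so T_m = (T_H + T_C)/2 = (887.15 + 337.04)/2 = 612 K.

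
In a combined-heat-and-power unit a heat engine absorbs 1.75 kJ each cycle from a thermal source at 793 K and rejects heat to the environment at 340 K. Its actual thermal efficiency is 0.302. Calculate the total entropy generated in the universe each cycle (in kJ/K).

ΔS_univ ≈ 0.00139 kJ/K

W = η·Q_H = 0.302 × 1.75 = 0.5285 kJ, so Q_C = Q_H − W = 1.222 kJ.
Reservoir entropy changes: ΔS_H = −Q_H/T_H = −1.75/793.00 = -0.002207 kJ/K and ΔS_C = +Q_C/T_C = 1.222/340.00 = 0.003593 kJ/K.
ΔS_univ = −Q_H/T_H + Q_C/T_C = 0.00139 kJ/K (> 0, since η = 0.302 < η_Carnot = 0.571).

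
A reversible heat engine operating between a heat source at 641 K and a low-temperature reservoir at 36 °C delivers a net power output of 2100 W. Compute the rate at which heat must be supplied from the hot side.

T_C = 36 °C → 36 + 273.15 = 309.15 K.
η_rev = 1 − T_C/T_H = 1 − 309.15/641.00 = 0.5177.
Q_H = W/η = 2100/0.5177 = 4060 W.

Q̇_H ≈ 4060 W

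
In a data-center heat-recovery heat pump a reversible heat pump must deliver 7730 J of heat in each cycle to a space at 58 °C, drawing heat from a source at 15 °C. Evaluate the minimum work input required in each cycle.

W_in ≈ 1000 J

T_H = 58 °C → 58 + 273.15 = 331.15 K.
T_C = 15 °C → 15 + 273.15 = 288.15 K.
COP_HP = T_H/(T_H − T_C) = 331.15/43.00 = 7.7012.
W = Q_H/COP_HP = 7730/7.7012 = 1000 J.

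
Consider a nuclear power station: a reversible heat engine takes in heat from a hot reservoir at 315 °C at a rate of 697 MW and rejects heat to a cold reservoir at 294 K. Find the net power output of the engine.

T_H = 315 °C → 315 + 273.15 = 588.15 K.
Carnot efficiency: η = 1 − T_C/T_H = 1 − 294.00/588.15 = 0.5001.
W = η·Q_H = 0.5001 × 697 = 349 MW.

Ẇ ≈ 349 MW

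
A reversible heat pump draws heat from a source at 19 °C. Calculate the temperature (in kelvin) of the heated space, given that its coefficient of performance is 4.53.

T_H ≈ 374.9 K

T_C = 19 °C → 19 + 273.15 = 292.15 K.
COP_HP = T_H/(T_H − T_C) ⇒ T_H = T_C·COP_HP/(COP_HP − 1) = 292.15 × 4.53/(4.53 − 1) = 374.9 K.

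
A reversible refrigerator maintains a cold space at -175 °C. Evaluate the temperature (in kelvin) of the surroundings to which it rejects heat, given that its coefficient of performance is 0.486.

T_C = -175 °C → -175 + 273.15 = 98.15 K.
COP_R = T_C/(T_H − T_C) ⇒ T_H = T_C·(1 + 1/COP_R) = 98.15 × (1 + 1/0.486) = 300 K.

T_H ≈ 300 K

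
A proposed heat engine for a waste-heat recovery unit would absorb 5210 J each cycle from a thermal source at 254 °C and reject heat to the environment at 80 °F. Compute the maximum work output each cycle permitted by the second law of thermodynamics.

W_max ≈ 2250 J

T_H = 254 °C → 254 + 273.15 = 527.15 K.
T_C = 80 °F → (80 − 32) × 5/9 = 26.67 °C = 299.82 K.
By the Carnot theorem, η_max = 1 − T_C/T_H = 1 − 299.82/527.15 = 0.4312.
W_max = η_max · Q_H = 0.4312 × 5210 = 2250 J.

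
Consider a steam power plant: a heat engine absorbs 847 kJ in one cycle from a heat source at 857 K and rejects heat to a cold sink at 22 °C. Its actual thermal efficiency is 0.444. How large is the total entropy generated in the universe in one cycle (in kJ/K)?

T_C = 22 °C → 22 + 273.15 = 295.15 K.
W = η·Q_H = 0.444 × 847 = 376.1 kJ, so Q_C = Q_H − W = 470.9 kJ.
Reservoir entropy changes: ΔS_H = −Q_H/T_H = −847/857.00 = -0.9883 kJ/K and ΔS_C = +Q_C/T_C = 470.9/295.15 = 1.596 kJ/K.
ΔS_univ = −Q_H/T_H + Q_C/T_C = 0.607 kJ/K (> 0, since η = 0.444 < η_Carnot = 0.656).

ΔS_univ ≈ 0.607 kJ/K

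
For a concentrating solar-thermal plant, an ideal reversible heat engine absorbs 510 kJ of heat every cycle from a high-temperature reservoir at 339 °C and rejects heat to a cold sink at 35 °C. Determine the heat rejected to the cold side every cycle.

T_H = 339 °C → 339 + 273.15 = 612.15 K.
T_C = 35 °C → 35 + 273.15 = 308.15 K.
Since the cycle is reversible, η = 1 − T_C/T_H = 1 − 308.15/612.15 = 0.4966.
For a reversible cycle Q_C/Q_H = T_C/T_H, so Q_C = 510 × 308.15/612.15 = 256.7 kJ.

Q_C ≈ 256.7 kJ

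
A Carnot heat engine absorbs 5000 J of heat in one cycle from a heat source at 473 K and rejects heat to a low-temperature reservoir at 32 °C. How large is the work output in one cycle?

W ≈ 1770 J

T_C = 32 °C → 32 + 273.15 = 305.15 K.
η_rev = 1 − T_C/T_H = 1 − 305.15/473.00 = 0.3549.
W = η·Q_H = 0.3549 × 5000 = 1770 J.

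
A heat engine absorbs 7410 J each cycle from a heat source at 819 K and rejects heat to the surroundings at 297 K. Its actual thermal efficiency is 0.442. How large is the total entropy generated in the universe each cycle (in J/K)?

W = η·Q_H = 0.442 × 7410 = 3275 J, so Q_C = Q_H − W = 4135 J.
The hot reservoir loses entropy Q_H/T_H = 7410/819.00 = 9.048 J/K; the cold reservoir gains Q_C/T_C = 4135/297.00 = 13.92 J/K.
ΔS_univ = −Q_H/T_H + Q_C/T_C = 4.87 J/K (> 0, since η = 0.442 < η_Carnot = 0.637).

ΔS_univ ≈ 4.87 J/K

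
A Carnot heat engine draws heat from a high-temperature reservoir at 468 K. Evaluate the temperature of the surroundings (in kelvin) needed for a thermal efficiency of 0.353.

T_C ≈ 302.8 K

From η = 1 − T_C/T_H, T_C = T_H·(1 − η) = 468.00 × (1 − 0.353) = 302.8 K.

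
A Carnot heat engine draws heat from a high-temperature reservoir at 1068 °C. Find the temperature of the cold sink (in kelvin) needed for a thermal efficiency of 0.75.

T_H = 1068 °C → 1068 + 273.15 = 1341.15 K.
From η = 1 − T_C/T_H, T_C = T_H·(1 − η) = 1341.15 × (1 − 0.75) = 335.3 K.

T_C ≈ 335.3 K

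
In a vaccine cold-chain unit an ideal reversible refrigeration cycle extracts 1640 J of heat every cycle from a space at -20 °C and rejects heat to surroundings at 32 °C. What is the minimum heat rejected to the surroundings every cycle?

T_H = 32 °C → 32 + 273.15 = 305.15 K.
T_C = -20 °C → -20 + 273.15 = 253.15 K.
For a reversible cycle Q_H/Q_C = T_H/T_C, so Q_H = Q_C·T_H/T_C = 1640 × 305.15/253.15 = 1980 J.

Q_H ≈ 1980 J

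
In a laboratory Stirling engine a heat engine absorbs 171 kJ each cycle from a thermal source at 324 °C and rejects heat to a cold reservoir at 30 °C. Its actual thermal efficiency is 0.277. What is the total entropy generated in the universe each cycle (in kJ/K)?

ΔS_univ ≈ 0.1215 kJ/K

T_H = 324 °C → 324 + 273.15 = 597.15 K.
T_C = 30 °C → 30 + 273.15 = 303.15 K.
W = η·Q_H = 0.277 × 171 = 47.37 kJ, so Q_C = Q_H − W = 123.6 kJ.
Reservoir entropy changes: ΔS_H = −Q_H/T_H = −171/597.15 = -0.2864 kJ/K and ΔS_C = +Q_C/T_C = 123.6/303.15 = 0.4078 kJ/K.
ΔS_univ = −Q_H/T_H + Q_C/T_C = 0.1215 kJ/K (> 0, since η = 0.277 < η_Carnot = 0.492).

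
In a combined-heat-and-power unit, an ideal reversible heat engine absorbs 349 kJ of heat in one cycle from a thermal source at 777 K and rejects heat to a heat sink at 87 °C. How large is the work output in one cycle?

W ≈ 187 kJ

T_C = 87 °C → 87 + 273.15 = 360.15 K.
Since the cycle is reversible, η = 1 − T_C/T_H = 1 − 360.15/777.00 = 0.5365.
W = η·Q_H = 0.5365 × 349 = 187 kJ.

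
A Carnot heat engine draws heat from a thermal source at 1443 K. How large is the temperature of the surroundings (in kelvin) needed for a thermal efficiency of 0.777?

T_C ≈ 322 K

From η = 1 − T_C/T_H, T_C = T_H·(1 − η) = 1443.00 × (1 − 0.777) = 322 K.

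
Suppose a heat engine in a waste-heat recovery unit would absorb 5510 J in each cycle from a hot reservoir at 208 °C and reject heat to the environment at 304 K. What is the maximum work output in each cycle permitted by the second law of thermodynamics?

W_max ≈ 2030 J

T_H = 208 °C → 208 + 273.15 = 481.15 K.
By the Carnot theorem, η_max = 1 − T_C/T_H = 1 − 304.00/481.15 = 0.3682.
W_max = η_max · Q_H = 0.3682 × 5510 = 2030 J.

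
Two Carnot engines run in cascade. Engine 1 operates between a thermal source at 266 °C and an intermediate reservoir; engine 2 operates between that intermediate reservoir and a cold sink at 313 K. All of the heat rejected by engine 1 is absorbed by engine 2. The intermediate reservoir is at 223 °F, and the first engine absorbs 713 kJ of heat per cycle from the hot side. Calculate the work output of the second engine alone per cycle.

T_H = 266 °C → 266 + 273.15 = 539.15 K.
T_m = 223 °F → (223 − 32) × 5/9 = 106.11 °C = 379.26 K.
Heat entering the second stage: Q_m = Q_H·(T_m/T_H) = 713 × 379.26/539.15 = 501.6 kJ.
Second-stage efficiency η₂ = 1 − T_C/T_m = 1 − 313.00/379.26 = 0.1747, so W₂ = η₂·Q_m = 87.63 kJ.

W₂ ≈ 87.63 kJ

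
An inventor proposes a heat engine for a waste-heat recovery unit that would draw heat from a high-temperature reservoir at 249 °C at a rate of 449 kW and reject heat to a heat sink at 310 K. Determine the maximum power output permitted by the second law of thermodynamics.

Ẇ_max ≈ 182 kW

T_H = 249 °C → 249 + 273.15 = 522.15 K.
No engine can exceed the Carnot limit: η_max = 1 − T_C/T_H = 1 − 310.00/522.15 = 0.4063.
W_max = η_max · Q_H = 0.4063 × 449 = 182 kW.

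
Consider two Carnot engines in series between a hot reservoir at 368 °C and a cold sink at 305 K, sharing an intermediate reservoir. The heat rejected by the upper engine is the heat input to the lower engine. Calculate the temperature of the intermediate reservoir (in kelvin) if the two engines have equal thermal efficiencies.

T_m ≈ 442 K

T_H = 368 °C → 368 + 273.15 = 641.15 K.
Equal efficiencies require 1 − T_m/T_H = 1 − T_C/T_m, i.e. T_m/T_H = T_C/T_m, so T_m = √(T_H·T_C) = √(641.15 × 305.00) = 442 K.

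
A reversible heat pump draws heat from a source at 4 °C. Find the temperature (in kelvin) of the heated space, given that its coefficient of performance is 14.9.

T_C = 4 °C → 4 + 273.15 = 277.15 K.
COP_HP = T_H/(T_H − T_C) ⇒ T_H = T_C·COP_HP/(COP_HP − 1) = 277.15 × 14.9/(14.9 − 1) = 297.1 K.

T_H ≈ 297.1 K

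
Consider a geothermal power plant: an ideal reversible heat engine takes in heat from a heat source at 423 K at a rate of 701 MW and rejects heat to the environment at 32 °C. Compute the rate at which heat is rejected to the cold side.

T_C = 32 °C → 32 + 273.15 = 305.15 K.
Since the cycle is reversible, η = 1 − T_C/T_H = 1 − 305.15/423.00 = 0.2786.
For a reversible cycle Q_C/Q_H = T_C/T_H, so Q_C = 701 × 305.15/423.00 = 505.7 MW.

Q̇_C ≈ 505.7 MW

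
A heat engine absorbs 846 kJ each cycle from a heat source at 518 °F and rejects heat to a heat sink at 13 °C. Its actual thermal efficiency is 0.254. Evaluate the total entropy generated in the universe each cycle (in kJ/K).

T_H = 518 °F → (518 − 32) × 5/9 = 270.00 °C = 543.15 K.
T_C = 13 °C → 13 + 273.15 = 286.15 K.
W = η·Q_H = 0.254 × 846 = 214.9 kJ, so Q_C = Q_H − W = 631.1 kJ.
Entropy balance on the reservoirs: −Q_H/T_H = -1.558 kJ/K, +Q_C/T_C = 2.206 kJ/K.
ΔS_univ = −Q_H/T_H + Q_C/T_C = 0.6480 kJ/K (> 0, since η = 0.254 < η_Carnot = 0.473).

ΔS_univ ≈ 0.6480 kJ/K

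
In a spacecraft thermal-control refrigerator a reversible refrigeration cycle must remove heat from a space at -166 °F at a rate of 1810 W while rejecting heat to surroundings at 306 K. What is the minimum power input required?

T_C = -166 °F → (-166 − 32) × 5/9 = -110.00 °C = 163.15 K.
The reversible coefficient of performance is COP_R = T_C/(T_H − T_C) = 163.15/142.85 = 1.1421.
W = Q_C/COP_R = 1810/1.1421 = 1585 W.

Ẇ_in ≈ 1585 W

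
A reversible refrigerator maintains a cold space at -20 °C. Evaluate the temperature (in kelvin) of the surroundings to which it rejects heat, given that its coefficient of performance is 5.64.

T_H ≈ 298 K

T_C = -20 °C → -20 + 273.15 = 253.15 K.
COP_R = T_C/(T_H − T_C) ⇒ T_H = T_C·(1 + 1/COP_R) = 253.15 × (1 + 1/5.64) = 298 K.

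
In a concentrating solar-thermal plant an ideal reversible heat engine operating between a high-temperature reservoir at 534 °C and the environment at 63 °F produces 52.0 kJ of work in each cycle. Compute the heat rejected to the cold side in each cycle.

T_H = 534 °C → 534 + 273.15 = 807.15 K.
T_C = 63 °F → (63 − 32) × 5/9 = 17.22 °C = 290.37 K.
For a reversible engine, η = 1 − T_C/T_H = 1 − 290.37/807.15 = 0.6402.
Since Q_C/Q_H = T_C/T_H and Q_H = W/η, Q_C = W·T_C/(T_H − T_C) = 52.0 × 290.37/516.78 = 29.22 kJ.

Q_C ≈ 29.22 kJ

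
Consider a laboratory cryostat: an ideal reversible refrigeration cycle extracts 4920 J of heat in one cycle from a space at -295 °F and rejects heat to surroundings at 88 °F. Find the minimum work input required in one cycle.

T_H = 88 °F → (88 − 32) × 5/9 = 31.11 °C = 304.26 K.
T_C = -295 °F → (-295 − 32) × 5/9 = -181.67 °C = 91.48 K.
For a reversible refrigerator, COP_R = T_C/(T_H − T_C) = 91.48/212.78 = 0.4299.
W = Q_C/COP_R = 4920/0.4299 = 11440 J.

W_in ≈ 11440 J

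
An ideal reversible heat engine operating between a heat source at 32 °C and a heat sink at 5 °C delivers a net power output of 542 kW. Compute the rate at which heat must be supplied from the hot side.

T_H = 32 °C → 32 + 273.15 = 305.15 K.
T_C = 5 °C → 5 + 273.15 = 278.15 K.
The Carnot efficiency is η = 1 − T_C/T_H = 1 − 278.15/305.15 = 0.0885.
Q_H = W/η = 542/0.0885 = 6126 kW.

Q̇_H ≈ 6126 kW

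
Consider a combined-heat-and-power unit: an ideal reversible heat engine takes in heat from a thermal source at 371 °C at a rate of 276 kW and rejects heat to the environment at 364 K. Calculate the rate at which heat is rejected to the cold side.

T_H = 371 °C → 371 + 273.15 = 644.15 K.
Since the cycle is reversible, η = 1 − T_C/T_H = 1 − 364.00/644.15 = 0.4349.
For a reversible cycle Q_C/Q_H = T_C/T_H, so Q_C = 276 × 364.00/644.15 = 156.0 kW.

Q̇_C ≈ 156.0 kW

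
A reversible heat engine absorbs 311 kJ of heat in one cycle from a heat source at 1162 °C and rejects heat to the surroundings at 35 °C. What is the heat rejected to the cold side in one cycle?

Q_C ≈ 66.8 kJ

T_H = 1162 °C → 1162 + 273.15 = 1435.15 K.
T_C = 35 °C → 35 + 273.15 = 308.15 K.
Since the cycle is reversible, η = 1 − T_C/T_H = 1 − 308.15/1435.15 = 0.7853.
For a reversible cycle Q_C/Q_H = T_C/T_H, so Q_C = 311 × 308.15/1435.15 = 66.8 kJ.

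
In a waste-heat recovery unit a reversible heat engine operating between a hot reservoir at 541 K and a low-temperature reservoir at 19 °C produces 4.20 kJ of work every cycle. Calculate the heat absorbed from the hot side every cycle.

T_C = 19 °C → 19 + 273.15 = 292.15 K.
For a reversible engine, η = 1 − T_C/T_H = 1 − 292.15/541.00 = 0.4600.
Q_H = W/η = 4.20/0.4600 = 9.13 kJ.

Q_H ≈ 9.13 kJ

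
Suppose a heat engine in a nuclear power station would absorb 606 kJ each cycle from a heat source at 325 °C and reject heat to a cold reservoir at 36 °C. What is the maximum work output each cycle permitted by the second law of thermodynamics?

W_max ≈ 293 kJ

T_H = 325 °C → 325 + 273.15 = 598.15 K.
T_C = 36 °C → 36 + 273.15 = 309.15 K.
No engine can exceed the Carnot limit: η_max = 1 − T_C/T_H = 1 − 309.15/598.15 = 0.4832.
W_max = η_max · Q_H = 0.4832 × 606 = 293 kJ.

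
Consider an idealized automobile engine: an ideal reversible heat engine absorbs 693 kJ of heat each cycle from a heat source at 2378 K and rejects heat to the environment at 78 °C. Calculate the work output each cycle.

W ≈ 590.7 kJ

T_C = 78 °C → 78 + 273.15 = 351.15 K.
η_rev = 1 − T_C/T_H = 1 − 351.15/2378.00 = 0.8523.
W = η·Q_H = 0.8523 × 693 = 590.7 kJ.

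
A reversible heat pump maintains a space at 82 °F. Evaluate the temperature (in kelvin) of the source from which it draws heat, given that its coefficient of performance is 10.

T_H = 82 °F → (82 − 32) × 5/9 = 27.78 °C = 300.93 K.
COP_HP = T_H/(T_H − T_C) ⇒ T_C = T_H·(COP_HP − 1)/COP_HP = 300.93 × (10 − 1)/10 = 271 K.

T_C ≈ 271 K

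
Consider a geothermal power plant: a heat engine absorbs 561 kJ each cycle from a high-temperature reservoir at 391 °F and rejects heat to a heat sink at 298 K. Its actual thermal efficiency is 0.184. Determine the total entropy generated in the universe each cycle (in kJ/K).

T_H = 391 °F → (391 − 32) × 5/9 = 199.44 °C = 472.59 K.
W = η·Q_H = 0.184 × 561 = 103.2 kJ, so Q_C = Q_H − W = 457.8 kJ.
Entropy balance on the reservoirs: −Q_H/T_H = -1.187 kJ/K, +Q_C/T_C = 1.536 kJ/K.
ΔS_univ = −Q_H/T_H + Q_C/T_C = 0.349 kJ/K (> 0, since η = 0.184 < η_Carnot = 0.369).

ΔS_univ ≈ 0.349 kJ/K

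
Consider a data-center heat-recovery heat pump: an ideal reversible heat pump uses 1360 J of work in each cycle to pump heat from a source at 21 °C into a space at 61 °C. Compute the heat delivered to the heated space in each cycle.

T_H = 61 °C → 61 + 273.15 = 334.15 K.
T_C = 21 °C → 21 + 273.15 = 294.15 K.
For a reversible heat pump, COP_HP = T_H/(T_H − T_C) = 334.15/40.00 = 8.3537.
Q_H = COP_HP · W = 8.3537 × 1360 = 11400 J.

Q_H ≈ 11400 J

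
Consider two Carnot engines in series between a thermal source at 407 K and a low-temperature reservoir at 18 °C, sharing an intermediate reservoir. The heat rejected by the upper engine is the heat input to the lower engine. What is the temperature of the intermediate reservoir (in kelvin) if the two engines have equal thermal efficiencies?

T_m ≈ 344 K

T_C = 18 °C → 18 + 273.15 = 291.15 K.
Equal efficiencies require 1 − T_m/T_H = 1 − T_C/T_m, i.e. T_m/T_H = T_C/T_m, so T_m = √(T_H·T_C) = √(407.00 × 291.15) = 344 K.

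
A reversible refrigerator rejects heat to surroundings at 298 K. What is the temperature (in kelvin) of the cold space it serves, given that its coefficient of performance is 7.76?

T_C ≈ 264 K

COP_R = T_C/(T_H − T_C) ⇒ T_C = T_H·COP_R/(1 + COP_R) = 298.00 × 7.76/(1 + 7.76) = 264 K.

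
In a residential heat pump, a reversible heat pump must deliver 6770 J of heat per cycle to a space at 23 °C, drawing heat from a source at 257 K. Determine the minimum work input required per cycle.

T_H = 23 °C → 23 + 273.15 = 296.15 K.
For a reversible heat pump, COP_HP = T_H/(T_H − T_C) = 296.15/39.15 = 7.5645.
W = Q_H/COP_HP = 6770/7.5645 = 895 J.

W_in ≈ 895 J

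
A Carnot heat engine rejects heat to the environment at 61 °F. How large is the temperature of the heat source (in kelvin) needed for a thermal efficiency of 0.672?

T_H ≈ 882 K

T_C = 61 °F → (61 − 32) × 5/9 = 16.11 °C = 289.26 K.
From η = 1 − T_C/T_H, solving for T_H gives T_H = T_C/(1 − η) = 289.26/(1 − 0.672) = 882 K.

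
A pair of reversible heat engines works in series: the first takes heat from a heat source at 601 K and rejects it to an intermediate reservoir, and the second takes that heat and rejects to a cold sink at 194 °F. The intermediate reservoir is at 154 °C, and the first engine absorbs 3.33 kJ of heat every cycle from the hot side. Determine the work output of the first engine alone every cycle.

T_C = 194 °F → (194 − 32) × 5/9 = 90.00 °C = 363.15 K.
T_m = 154 °C → 154 + 273.15 = 427.15 K.
First-stage efficiency η₁ = 1 − T_m/T_H = 1 − 427.15/601.00 = 0.2893.
W₁ = η₁·Q_H = 0.2893 × 3.33 = 0.963 kJ.

W₁ ≈ 0.963 kJ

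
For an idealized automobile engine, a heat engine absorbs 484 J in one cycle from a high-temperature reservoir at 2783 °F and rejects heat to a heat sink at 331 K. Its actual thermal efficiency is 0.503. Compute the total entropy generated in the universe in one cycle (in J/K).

ΔS_univ ≈ 0.4581 J/K

T_H = 2783 °F → (2783 − 32) × 5/9 = 1528.33 °C = 1801.48 K.
W = η·Q_H = 0.503 × 484 = 243.5 J, so Q_C = Q_H − W = 240.5 J.
The hot reservoir loses entropy Q_H/T_H = 484/1801.48 = 0.2687 J/K; the cold reservoir gains Q_C/T_C = 240.5/331.00 = 0.7267 J/K.
ΔS_univ = −Q_H/T_H + Q_C/T_C = 0.4581 J/K (> 0, since η = 0.503 < η_Carnot = 0.816).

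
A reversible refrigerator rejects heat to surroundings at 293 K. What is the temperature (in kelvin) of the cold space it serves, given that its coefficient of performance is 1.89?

COP_R = T_C/(T_H − T_C) ⇒ T_C = T_H·COP_R/(1 + COP_R) = 293.00 × 1.89/(1 + 1.89) = 192 K.

T_C ≈ 192 K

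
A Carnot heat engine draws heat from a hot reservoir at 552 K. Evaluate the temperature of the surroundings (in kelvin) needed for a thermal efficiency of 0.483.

From η = 1 − T_C/T_H, T_C = T_H·(1 − η) = 552.00 × (1 − 0.483) = 285.4 K.

T_C ≈ 285.4 K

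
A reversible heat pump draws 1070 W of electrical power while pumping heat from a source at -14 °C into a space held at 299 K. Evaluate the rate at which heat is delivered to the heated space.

T_C = -14 °C → -14 + 273.15 = 259.15 K.
Reversible heating COP: COP_HP = T_H/(T_H − T_C) = 299.00/39.85 = 7.5031.
Q_H = COP_HP · W = 7.5031 × 1070 = 8030 W.

Q̇_H ≈ 8030 W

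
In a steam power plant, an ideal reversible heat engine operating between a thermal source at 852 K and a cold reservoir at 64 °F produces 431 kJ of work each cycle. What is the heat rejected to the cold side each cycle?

T_C = 64 °F → (64 − 32) × 5/9 = 17.78 °C = 290.93 K.
Since the cycle is reversible, η = 1 − T_C/T_H = 1 − 290.93/852.00 = 0.6585.
Since Q_C/Q_H = T_C/T_H and Q_H = W/η, Q_C = W·T_C/(T_H − T_C) = 431 × 290.93/561.07 = 223 kJ.

Q_C ≈ 223 kJ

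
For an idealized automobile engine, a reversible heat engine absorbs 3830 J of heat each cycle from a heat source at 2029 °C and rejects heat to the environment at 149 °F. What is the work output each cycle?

W ≈ 3270 J

T_H = 2029 °C → 2029 + 273.15 = 2302.15 K.
T_C = 149 °F → (149 − 32) × 5/9 = 65.00 °C = 338.15 K.
Since the cycle is reversible, η = 1 − T_C/T_H = 1 − 338.15/2302.15 = 0.8531.
W = η·Q_H = 0.8531 × 3830 = 3270 J.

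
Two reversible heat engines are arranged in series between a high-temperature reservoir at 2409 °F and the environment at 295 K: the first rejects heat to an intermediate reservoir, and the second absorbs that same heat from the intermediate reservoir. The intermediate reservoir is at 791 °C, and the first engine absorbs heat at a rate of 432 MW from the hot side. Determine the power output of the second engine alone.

Ẇ₂ ≈ 208.5 MW

T_H = 2409 °F → (2409 − 32) × 5/9 = 1320.56 °C = 1593.71 K.
T_m = 791 °C → 791 + 273.15 = 1064.15 K.
Heat entering the second stage: Q_m = Q_H·(T_m/T_H) = 432 × 1064.15/1593.71 = 288.5 MW.
Second-stage efficiency η₂ = 1 − T_C/T_m = 1 − 295.00/1064.15 = 0.7228, so W₂ = η₂·Q_m = 208.5 MW.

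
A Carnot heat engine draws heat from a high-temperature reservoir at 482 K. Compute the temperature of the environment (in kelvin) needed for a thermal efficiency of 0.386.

T_C ≈ 295.9 K

From η = 1 − T_C/T_H, T_C = T_H·(1 − η) = 482.00 × (1 − 0.386) = 295.9 K.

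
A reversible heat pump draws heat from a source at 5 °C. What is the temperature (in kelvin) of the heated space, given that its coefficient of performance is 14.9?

T_C = 5 °C → 5 + 273.15 = 278.15 K.
COP_HP = T_H/(T_H − T_C) ⇒ T_H = T_C·COP_HP/(COP_HP − 1) = 278.15 × 14.9/(14.9 − 1) = 298 K.

T_H ≈ 298 K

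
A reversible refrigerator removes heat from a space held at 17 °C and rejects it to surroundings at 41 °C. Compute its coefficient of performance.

COP_R ≈ 12.1

T_H = 41 °C → 41 + 273.15 = 314.15 K.
T_C = 17 °C → 17 + 273.15 = 290.15 K.
COP_R = T_C/(T_H − T_C) = 290.15/(314.15 − 290.15) = 12.1.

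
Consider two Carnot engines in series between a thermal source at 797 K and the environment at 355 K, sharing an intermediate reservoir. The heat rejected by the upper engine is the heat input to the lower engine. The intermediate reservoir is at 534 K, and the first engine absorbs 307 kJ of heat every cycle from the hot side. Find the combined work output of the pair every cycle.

W_total ≈ 170.3 kJ

Two reversible stages in series are equivalent to a single Carnot engine between T_H and T_C, so η_total = 1 − T_C/T_H = 1 − 355.00/797.00 = 0.5546.
W_total = η_total · Q_H = 0.5546 × 307 = 170.3 kJ.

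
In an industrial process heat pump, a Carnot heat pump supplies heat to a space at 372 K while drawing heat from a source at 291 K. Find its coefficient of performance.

The Carnot heat-pump COP is COP_HP = T_H/(T_H − T_C) = 372.00/(372.00 − 291.00) = 4.59.

COP_HP ≈ 4.59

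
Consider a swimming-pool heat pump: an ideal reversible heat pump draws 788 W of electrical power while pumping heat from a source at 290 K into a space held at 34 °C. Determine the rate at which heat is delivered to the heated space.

T_H = 34 °C → 34 + 273.15 = 307.15 K.
Reversible heating COP: COP_HP = T_H/(T_H − T_C) = 307.15/17.15 = 17.9096.
Q_H = COP_HP · W = 17.9096 × 788 = 14100 W.

Q̇_H ≈ 14100 W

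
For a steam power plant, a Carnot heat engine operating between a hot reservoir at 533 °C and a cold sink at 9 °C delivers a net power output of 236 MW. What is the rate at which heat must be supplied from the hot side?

T_H = 533 °C → 533 + 273.15 = 806.15 K.
T_C = 9 °C → 9 + 273.15 = 282.15 K.
The Carnot efficiency is η = 1 − T_C/T_H = 1 − 282.15/806.15 = 0.6500.
Q_H = W/η = 236/0.6500 = 363.1 MW.

Q̇_H ≈ 363.1 MW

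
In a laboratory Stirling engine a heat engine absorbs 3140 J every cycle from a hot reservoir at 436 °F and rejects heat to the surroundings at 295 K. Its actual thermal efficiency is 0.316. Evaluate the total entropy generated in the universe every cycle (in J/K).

ΔS_univ ≈ 0.9702 J/K

T_H = 436 °F → (436 − 32) × 5/9 = 224.44 °C = 497.59 K.
W = η·Q_H = 0.316 × 3140 = 992.2 J, so Q_C = Q_H − W = 2148 J.
Reservoir entropy changes: ΔS_H = −Q_H/T_H = −3140/497.59 = -6.310 J/K and ΔS_C = +Q_C/T_C = 2148/295.00 = 7.281 J/K.
ΔS_univ = −Q_H/T_H + Q_C/T_C = 0.9702 J/K (> 0, since η = 0.316 < η_Carnot = 0.407).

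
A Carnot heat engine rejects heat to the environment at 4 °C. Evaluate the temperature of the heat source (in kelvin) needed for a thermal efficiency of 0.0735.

T_C = 4 °C → 4 + 273.15 = 277.15 K.
From η = 1 − T_C/T_H, solving for T_H gives T_H = T_C/(1 − η) = 277.15/(1 − 0.0735) = 299 K.

T_H ≈ 299 K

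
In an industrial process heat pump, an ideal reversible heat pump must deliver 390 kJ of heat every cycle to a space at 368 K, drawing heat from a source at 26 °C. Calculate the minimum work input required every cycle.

T_C = 26 °C → 26 + 273.15 = 299.15 K.
COP_HP = T_H/(T_H − T_C) = 368.00/68.85 = 5.3450.
W = Q_H/COP_HP = 390/5.3450 = 72.97 kJ.

W_in ≈ 72.97 kJ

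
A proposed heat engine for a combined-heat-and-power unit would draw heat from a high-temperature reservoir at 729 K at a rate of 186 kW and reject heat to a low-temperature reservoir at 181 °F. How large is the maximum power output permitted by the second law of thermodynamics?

T_C = 181 °F → (181 − 32) × 5/9 = 82.78 °C = 355.93 K.
The upper bound on efficiency is η_max = 1 − T_C/T_H = 1 − 355.93/729.00 = 0.5118.
W_max = η_max · Q_H = 0.5118 × 186 = 95.2 kW.

Ẇ_max ≈ 95.2 kW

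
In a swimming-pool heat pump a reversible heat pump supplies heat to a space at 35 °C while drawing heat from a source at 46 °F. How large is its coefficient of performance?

COP_HP ≈ 11.3

T_H = 35 °C → 35 + 273.15 = 308.15 K.
T_C = 46 °F → (46 − 32) × 5/9 = 7.78 °C = 280.93 K.
COP_HP = T_H/(T_H − T_C) = 308.15/(308.15 − 280.93) = 11.3.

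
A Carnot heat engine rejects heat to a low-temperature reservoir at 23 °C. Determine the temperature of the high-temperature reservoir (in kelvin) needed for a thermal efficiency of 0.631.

T_H ≈ 803 K

T_C = 23 °C → 23 + 273.15 = 296.15 K.
From η = 1 − T_C/T_H, solving for T_H gives T_H = T_C/(1 − η) = 296.15/(1 − 0.631) = 803 K.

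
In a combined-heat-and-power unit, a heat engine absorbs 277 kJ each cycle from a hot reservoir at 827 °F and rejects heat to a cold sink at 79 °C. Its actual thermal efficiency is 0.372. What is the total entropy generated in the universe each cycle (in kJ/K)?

ΔS_univ ≈ 0.106 kJ/K

T_H = 827 °F → (827 − 32) × 5/9 = 441.67 °C = 714.82 K.
T_C = 79 °C → 79 + 273.15 = 352.15 K.
W = η·Q_H = 0.372 × 277 = 103.0 kJ, so Q_C = Q_H − W = 174.0 kJ.
Reservoir entropy changes: ΔS_H = −Q_H/T_H = −277/714.82 = -0.3875 kJ/K and ΔS_C = +Q_C/T_C = 174.0/352.15 = 0.4940 kJ/K.
ΔS_univ = −Q_H/T_H + Q_C/T_C = 0.106 kJ/K (> 0, since η = 0.372 < η_Carnot = 0.507).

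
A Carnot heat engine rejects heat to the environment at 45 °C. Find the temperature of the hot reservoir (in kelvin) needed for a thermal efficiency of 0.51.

T_H ≈ 649 K

T_C = 45 °C → 45 + 273.15 = 318.15 K.
From η = 1 − T_C/T_H, solving for T_H gives T_H = T_C/(1 − η) = 318.15/(1 − 0.51) = 649 K.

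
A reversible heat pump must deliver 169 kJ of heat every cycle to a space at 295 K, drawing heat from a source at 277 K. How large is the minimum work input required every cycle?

W_in ≈ 10.3 kJ

Reversible heating COP: COP_HP = T_H/(T_H − T_C) = 295.00/18.00 = 16.3889.
W = Q_H/COP_HP = 169/16.3889 = 10.3 kJ.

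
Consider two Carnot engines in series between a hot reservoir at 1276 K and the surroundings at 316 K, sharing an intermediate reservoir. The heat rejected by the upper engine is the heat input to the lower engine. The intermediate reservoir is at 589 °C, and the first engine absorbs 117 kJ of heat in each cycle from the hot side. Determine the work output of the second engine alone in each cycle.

T_m = 589 °C → 589 + 273.15 = 862.15 K.
Heat entering the second stage: Q_m = Q_H·(T_m/T_H) = 117 × 862.15/1276.00 = 79.05 kJ.
Second-stage efficiency η₂ = 1 − T_C/T_m = 1 − 316.00/862.15 = 0.6335, so W₂ = η₂·Q_m = 50.08 kJ.

W₂ ≈ 50.08 kJ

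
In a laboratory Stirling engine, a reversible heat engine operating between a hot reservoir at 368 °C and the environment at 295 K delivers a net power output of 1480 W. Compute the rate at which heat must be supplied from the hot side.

Q̇_H ≈ 2741 W

T_H = 368 °C → 368 + 273.15 = 641.15 K.
For a reversible engine, η = 1 − T_C/T_H = 1 − 295.00/641.15 = 0.5399.
Q_H = W/η = 1480/0.5399 = 2741 W.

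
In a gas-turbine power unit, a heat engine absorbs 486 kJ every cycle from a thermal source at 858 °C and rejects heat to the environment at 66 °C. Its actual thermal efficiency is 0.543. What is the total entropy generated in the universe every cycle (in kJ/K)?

ΔS_univ ≈ 0.225 kJ/K

T_H = 858 °C → 858 + 273.15 = 1131.15 K.
T_C = 66 °C → 66 + 273.15 = 339.15 K.
W = η·Q_H = 0.543 × 486 = 263.9 kJ, so Q_C = Q_H − W = 222.1 kJ.
Reservoir entropy changes: ΔS_H = −Q_H/T_H = −486/1131.15 = -0.4297 kJ/K and ΔS_C = +Q_C/T_C = 222.1/339.15 = 0.6549 kJ/K.
ΔS_univ = −Q_H/T_H + Q_C/T_C = 0.225 kJ/K (> 0, since η = 0.543 < η_Carnot = 0.700).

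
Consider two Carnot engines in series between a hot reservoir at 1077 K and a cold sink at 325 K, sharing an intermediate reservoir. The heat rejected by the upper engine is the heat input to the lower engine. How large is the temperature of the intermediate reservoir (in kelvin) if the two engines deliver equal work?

For reversible stages Q_m = Q_H·(T_m/T_H). Setting W₁ = Q_H(1 − T_m/T_H) equal to W₂ = Q_m(1 − T_C/T_m) = Q_H·(T_m − T_C)/T_H gives T_H − T_m = T_m − T_C, so T_m = (T_H + T_C)/2 = (1077.00 + 325.00)/2 = 701 K.

T_m ≈ 701 K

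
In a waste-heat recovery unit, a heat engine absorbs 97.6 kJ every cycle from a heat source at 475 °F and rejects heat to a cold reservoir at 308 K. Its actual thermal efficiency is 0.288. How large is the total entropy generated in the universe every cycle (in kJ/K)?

T_H = 475 °F → (475 − 32) × 5/9 = 246.11 °C = 519.26 K.
W = η·Q_H = 0.288 × 97.6 = 28.11 kJ, so Q_C = Q_H − W = 69.49 kJ.
Reservoir entropy changes: ΔS_H = −Q_H/T_H = −97.6/519.26 = -0.1880 kJ/K and ΔS_C = +Q_C/T_C = 69.49/308.00 = 0.2256 kJ/K.
ΔS_univ = −Q_H/T_H + Q_C/T_C = 0.0377 kJ/K (> 0, since η = 0.288 < η_Carnot = 0.407).

ΔS_univ ≈ 0.0377 kJ/K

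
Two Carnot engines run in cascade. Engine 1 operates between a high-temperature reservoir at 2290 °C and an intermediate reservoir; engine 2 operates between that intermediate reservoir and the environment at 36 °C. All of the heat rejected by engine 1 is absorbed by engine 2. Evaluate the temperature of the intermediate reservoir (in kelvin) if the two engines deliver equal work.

T_m ≈ 1436 K

T_H = 2290 °C → 2290 + 273.15 = 2563.15 K.
T_C = 36 °C → 36 + 273.15 = 309.15 K.
For reversible stages Q_m = Q_H·(T_m/T_H). Setting W₁ = Q_H(1 − T_m/T_H) equal to W₂ = Q_m(1 − T_C/T_m) = Q_H·(T_m − T_C)/T_H gives T_H − T_m = T_m − T_C, so T_m = (T_H + T_C)/2 = (2563.15 + 309.15)/2 = 1436 K.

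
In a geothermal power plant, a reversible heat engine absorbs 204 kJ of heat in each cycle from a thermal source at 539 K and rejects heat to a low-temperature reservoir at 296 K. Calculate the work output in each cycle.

W ≈ 91.97 kJ

η_rev = 1 − T_C/T_H = 1 − 296.00/539.00 = 0.4508.
W = η·Q_H = 0.4508 × 204 = 91.97 kJ.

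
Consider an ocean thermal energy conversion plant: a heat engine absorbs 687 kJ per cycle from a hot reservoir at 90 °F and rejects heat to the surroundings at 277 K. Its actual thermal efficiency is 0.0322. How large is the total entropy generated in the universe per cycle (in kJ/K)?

T_H = 90 °F → (90 − 32) × 5/9 = 32.22 °C = 305.37 K.
W = η·Q_H = 0.0322 × 687 = 22.12 kJ, so Q_C = Q_H − W = 664.9 kJ.
The hot reservoir loses entropy Q_H/T_H = 687/305.37 = 2.250 kJ/K; the cold reservoir gains Q_C/T_C = 664.9/277.00 = 2.400 kJ/K.
ΔS_univ = −Q_H/T_H + Q_C/T_C = 0.1506 kJ/K (> 0, since η = 0.0322 < η_Carnot = 0.093).

ΔS_univ ≈ 0.1506 kJ/K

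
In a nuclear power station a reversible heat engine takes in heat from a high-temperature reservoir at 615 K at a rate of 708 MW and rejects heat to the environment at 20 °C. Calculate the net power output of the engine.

Ẇ ≈ 371 MW

T_C = 20 °C → 20 + 273.15 = 293.15 K.
Carnot efficiency: η = 1 − T_C/T_H = 1 − 293.15/615.00 = 0.5233.
W = η·Q_H = 0.5233 × 708 = 371 MW.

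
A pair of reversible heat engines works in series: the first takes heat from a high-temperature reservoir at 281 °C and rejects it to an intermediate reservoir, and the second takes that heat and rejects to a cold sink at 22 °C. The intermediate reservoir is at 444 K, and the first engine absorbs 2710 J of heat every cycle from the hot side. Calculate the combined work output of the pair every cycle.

T_H = 281 °C → 281 + 273.15 = 554.15 K.
T_C = 22 °C → 22 + 273.15 = 295.15 K.
Two reversible stages in series are equivalent to a single Carnot engine between T_H and T_C, so η_total = 1 − T_C/T_H = 1 − 295.15/554.15 = 0.4674.
W_total = η_total · Q_H = 0.4674 × 2710 = 1267 J.

W_total ≈ 1267 J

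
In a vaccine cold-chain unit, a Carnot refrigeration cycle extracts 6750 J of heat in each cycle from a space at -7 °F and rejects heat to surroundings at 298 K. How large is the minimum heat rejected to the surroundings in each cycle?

Q_H ≈ 7999 J

T_C = -7 °F → (-7 − 32) × 5/9 = -21.67 °C = 251.48 K.
For a reversible cycle Q_H/Q_C = T_H/T_C, so Q_H = Q_C·T_H/T_C = 6750 × 298.00/251.48 = 7999 J.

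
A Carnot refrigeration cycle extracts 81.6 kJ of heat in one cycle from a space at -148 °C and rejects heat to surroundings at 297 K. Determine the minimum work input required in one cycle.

T_C = -148 °C → -148 + 273.15 = 125.15 K.
For a reversible refrigerator, COP_R = T_C/(T_H − T_C) = 125.15/171.85 = 0.7283.
W = Q_C/COP_R = 81.6/0.7283 = 112 kJ.

W_in ≈ 112 kJ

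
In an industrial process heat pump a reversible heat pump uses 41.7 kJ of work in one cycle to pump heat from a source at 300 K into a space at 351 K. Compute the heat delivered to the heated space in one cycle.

Q_H ≈ 287 kJ

For a reversible heat pump, COP_HP = T_H/(T_H − T_C) = 351.00/51.00 = 6.8824.
Q_H = COP_HP · W = 6.8824 × 41.7 = 287 kJ.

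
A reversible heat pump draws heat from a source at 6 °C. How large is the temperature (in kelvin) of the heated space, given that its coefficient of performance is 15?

T_C = 6 °C → 6 + 273.15 = 279.15 K.
COP_HP = T_H/(T_H − T_C) ⇒ T_H = T_C·COP_HP/(COP_HP − 1) = 279.15 × 15/(15 − 1) = 299.1 K.

T_H ≈ 299.1 K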